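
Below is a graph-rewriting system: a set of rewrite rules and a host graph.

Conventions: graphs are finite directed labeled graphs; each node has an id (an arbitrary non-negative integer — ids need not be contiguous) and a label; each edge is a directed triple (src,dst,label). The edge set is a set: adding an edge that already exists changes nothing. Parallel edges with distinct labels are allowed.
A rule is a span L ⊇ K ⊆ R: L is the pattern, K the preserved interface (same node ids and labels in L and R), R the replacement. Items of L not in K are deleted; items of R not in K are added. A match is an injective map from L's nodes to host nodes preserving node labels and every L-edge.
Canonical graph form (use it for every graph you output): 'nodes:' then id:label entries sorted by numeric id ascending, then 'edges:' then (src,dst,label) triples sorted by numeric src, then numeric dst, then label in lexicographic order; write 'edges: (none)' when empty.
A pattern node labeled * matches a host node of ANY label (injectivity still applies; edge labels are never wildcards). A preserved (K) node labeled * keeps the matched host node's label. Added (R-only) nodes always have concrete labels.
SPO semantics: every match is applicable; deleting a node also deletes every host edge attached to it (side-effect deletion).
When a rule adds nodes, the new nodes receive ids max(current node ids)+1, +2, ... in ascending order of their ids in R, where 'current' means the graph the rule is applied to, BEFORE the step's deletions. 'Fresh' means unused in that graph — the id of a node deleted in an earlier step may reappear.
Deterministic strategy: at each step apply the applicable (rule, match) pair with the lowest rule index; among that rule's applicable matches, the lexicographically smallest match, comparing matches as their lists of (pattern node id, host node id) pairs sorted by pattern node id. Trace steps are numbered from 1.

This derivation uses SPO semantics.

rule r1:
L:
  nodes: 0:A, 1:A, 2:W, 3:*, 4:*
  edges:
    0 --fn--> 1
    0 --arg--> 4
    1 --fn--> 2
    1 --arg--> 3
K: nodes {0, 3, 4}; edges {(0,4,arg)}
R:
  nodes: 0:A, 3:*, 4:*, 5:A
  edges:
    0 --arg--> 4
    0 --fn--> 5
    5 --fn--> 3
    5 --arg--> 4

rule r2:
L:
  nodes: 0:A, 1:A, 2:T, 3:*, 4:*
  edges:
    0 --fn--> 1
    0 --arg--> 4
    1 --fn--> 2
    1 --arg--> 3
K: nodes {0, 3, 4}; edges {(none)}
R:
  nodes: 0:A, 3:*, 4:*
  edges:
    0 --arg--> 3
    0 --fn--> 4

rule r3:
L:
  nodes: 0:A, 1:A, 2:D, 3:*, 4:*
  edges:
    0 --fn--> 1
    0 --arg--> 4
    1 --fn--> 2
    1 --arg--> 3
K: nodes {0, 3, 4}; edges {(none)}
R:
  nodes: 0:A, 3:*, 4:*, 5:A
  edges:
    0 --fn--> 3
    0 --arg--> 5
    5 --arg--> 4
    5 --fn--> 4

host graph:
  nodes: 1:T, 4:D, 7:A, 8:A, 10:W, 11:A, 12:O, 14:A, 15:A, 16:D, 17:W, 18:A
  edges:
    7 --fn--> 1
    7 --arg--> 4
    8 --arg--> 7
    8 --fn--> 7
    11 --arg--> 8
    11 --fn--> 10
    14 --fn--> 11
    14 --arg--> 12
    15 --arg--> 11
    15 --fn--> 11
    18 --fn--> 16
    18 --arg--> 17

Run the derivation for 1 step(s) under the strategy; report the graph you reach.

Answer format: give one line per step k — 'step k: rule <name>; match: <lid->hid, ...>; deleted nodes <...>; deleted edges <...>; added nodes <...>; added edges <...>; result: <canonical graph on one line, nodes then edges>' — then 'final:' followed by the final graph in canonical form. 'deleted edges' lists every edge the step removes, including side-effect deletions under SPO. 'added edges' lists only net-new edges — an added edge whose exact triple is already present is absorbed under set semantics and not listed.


step 1: rule r1; match: 0->14, 1->11, 2->10, 3->8, 4->12; deleted nodes 10, 11; deleted edges (11,8,arg); (11,10,fn); (14,11,fn); (15,11,arg); (15,11,fn); added nodes 19; added edges (14,19,fn); (19,8,fn); (19,12,arg); result: nodes: 1:T, 4:D, 7:A, 8:A, 12:O, 14:A, 15:A, 16:D, 17:W, 18:A, 19:A edges: (7,1,fn); (7,4,arg); (8,7,arg); (8,7,fn); (14,12,arg); (14,19,fn); (18,16,fn); (18,17,arg); (19,8,fn); (19,12,arg)
final:
nodes: 1:T, 4:D, 7:A, 8:A, 12:O, 14:A, 15:A, 16:D, 17:W, 18:A, 19:A
edges: (7,1,fn); (7,4,arg); (8,7,arg); (8,7,fn); (14,12,arg); (14,19,fn); (18,16,fn); (18,17,arg); (19,8,fn); (19,12,arg)


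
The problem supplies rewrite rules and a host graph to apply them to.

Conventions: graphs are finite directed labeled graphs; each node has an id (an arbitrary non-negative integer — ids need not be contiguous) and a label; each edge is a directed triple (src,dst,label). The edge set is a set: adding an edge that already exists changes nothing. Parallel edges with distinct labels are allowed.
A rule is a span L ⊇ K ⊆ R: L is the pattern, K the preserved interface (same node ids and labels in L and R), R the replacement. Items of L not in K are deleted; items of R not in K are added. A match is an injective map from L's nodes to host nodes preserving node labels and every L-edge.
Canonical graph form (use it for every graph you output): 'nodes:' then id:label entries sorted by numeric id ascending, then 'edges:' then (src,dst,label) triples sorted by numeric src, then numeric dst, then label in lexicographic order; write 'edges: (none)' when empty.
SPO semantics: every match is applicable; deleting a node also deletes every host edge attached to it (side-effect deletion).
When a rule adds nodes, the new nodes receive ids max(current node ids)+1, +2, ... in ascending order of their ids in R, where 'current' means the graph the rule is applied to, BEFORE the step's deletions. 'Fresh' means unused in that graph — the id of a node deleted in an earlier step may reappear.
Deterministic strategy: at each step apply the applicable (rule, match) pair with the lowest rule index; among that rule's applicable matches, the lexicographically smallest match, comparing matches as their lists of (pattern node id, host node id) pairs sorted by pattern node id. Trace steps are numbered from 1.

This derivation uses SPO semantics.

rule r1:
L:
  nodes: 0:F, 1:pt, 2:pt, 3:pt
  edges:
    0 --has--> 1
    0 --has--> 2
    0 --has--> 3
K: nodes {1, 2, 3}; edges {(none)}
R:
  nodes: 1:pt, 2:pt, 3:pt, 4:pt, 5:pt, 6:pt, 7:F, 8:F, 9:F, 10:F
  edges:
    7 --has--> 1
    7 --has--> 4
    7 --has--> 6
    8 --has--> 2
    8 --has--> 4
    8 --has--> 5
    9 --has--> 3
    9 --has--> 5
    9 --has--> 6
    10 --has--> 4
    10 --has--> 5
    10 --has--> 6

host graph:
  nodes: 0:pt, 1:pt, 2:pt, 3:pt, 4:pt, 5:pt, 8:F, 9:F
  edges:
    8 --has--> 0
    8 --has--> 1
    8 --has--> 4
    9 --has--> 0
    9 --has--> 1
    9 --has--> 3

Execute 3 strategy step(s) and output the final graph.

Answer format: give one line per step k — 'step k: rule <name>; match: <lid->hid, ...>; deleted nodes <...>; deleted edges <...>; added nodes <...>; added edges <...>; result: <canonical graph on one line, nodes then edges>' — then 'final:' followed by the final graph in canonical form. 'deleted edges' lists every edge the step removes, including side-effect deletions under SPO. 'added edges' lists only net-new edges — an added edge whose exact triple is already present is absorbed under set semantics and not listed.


step 1: rule r1; match: 0->8, 1->0, 2->1, 3->4; deleted nodes 8; deleted edges (8,0,has); (8,1,has); (8,4,has); added nodes 10, 11, 12, 13, 14, 15, 16; added edges (13,0,has); (13,10,has); (13,12,has); (14,1,has); (14,10,has); (14,11,has); (15,4,has); (15,11,has); (15,12,has); (16,10,has); (16,11,has); (16,12,has); result: nodes: 0:pt, 1:pt, 2:pt, 3:pt, 4:pt, 5:pt, 9:F, 10:pt, 11:pt, 12:pt, 13:F, 14:F, 15:F, 16:F edges: (9,0,has); (9,1,has); (9,3,has); (13,0,has); (13,10,has); (13,12,has); (14,1,has); (14,10,has); (14,11,has); (15,4,has); (15,11,has); (15,12,has); (16,10,has); (16,11,has); (16,12,has)
step 2: rule r1; match: 0->9, 1->0, 2->1, 3->3; deleted nodes 9; deleted edges (9,0,has); (9,1,has); (9,3,has); added nodes 17, 18, 19, 20, 21, 22, 23; added edges (20,0,has); (20,17,has); (20,19,has); (21,1,has); (21,17,has); (21,18,has); (22,3,has); (22,18,has); (22,19,has); (23,17,has); (23,18,has); (23,19,has); result: nodes: 0:pt, 1:pt, 2:pt, 3:pt, 4:pt, 5:pt, 10:pt, 11:pt, 12:pt, 13:F, 14:F, 15:F, 16:F, 17:pt, 18:pt, 19:pt, 20:F, 21:F, 22:F, 23:F edges: (13,0,has); (13,10,has); (13,12,has); (14,1,has); (14,10,has); (14,11,has); (15,4,has); (15,11,has); (15,12,has); (16,10,has); (16,11,has); (16,12,has); (20,0,has); (20,17,has); (20,19,has); (21,1,has); (21,17,has); (21,18,has); (22,3,has); (22,18,has); (22,19,has); (23,17,has); (23,18,has); (23,19,has)
step 3: rule r1; match: 0->13, 1->0, 2->10, 3->12; deleted nodes 13; deleted edges (13,0,has); (13,10,has); (13,12,has); added nodes 24, 25, 26, 27, 28, 29, 30; added edges (27,0,has); (27,24,has); (27,26,has); (28,10,has); (28,24,has); (28,25,has); (29,12,has); (29,25,has); (29,26,has); (30,24,has); (30,25,has); (30,26,has); result: nodes: 0:pt, 1:pt, 2:pt, 3:pt, 4:pt, 5:pt, 10:pt, 11:pt, 12:pt, 14:F, 15:F, 16:F, 17:pt, 18:pt, 19:pt, 20:F, 21:F, 22:F, 23:F, 24:pt, 25:pt, 26:pt, 27:F, 28:F, 29:F, 30:F edges: (14,1,has); (14,10,has); (14,11,has); (15,4,has); (15,11,has); (15,12,has); (16,10,has); (16,11,has); (16,12,has); (20,0,has); (20,17,has); (20,19,has); (21,1,has); (21,17,has); (21,18,has); (22,3,has); (22,18,has); (22,19,has); (23,17,has); (23,18,has); (23,19,has); (27,0,has); (27,24,has); (27,26,has); (28,10,has); (28,24,has); (28,25,has); (29,12,has); (29,25,has); (29,26,has); (30,24,has); (30,25,has); (30,26,has)
final:
nodes: 0:pt, 1:pt, 2:pt, 3:pt, 4:pt, 5:pt, 10:pt, 11:pt, 12:pt, 14:F, 15:F, 16:F, 17:pt, 18:pt, 19:pt, 20:F, 21:F, 22:F, 23:F, 24:pt, 25:pt, 26:pt, 27:F, 28:F, 29:F, 30:F
edges: (14,1,has); (14,10,has); (14,11,has); (15,4,has); (15,11,has); (15,12,has); (16,10,has); (16,11,has); (16,12,has); (20,0,has); (20,17,has); (20,19,has); (21,1,has); (21,17,has); (21,18,has); (22,3,has); (22,18,has); (22,19,has); (23,17,has); (23,18,has); (23,19,has); (27,0,has); (27,24,has); (27,26,has); (28,10,has); (28,24,has); (28,25,has); (29,12,has); (29,25,has); (29,26,has); (30,24,has); (30,25,has); (30,26,has)


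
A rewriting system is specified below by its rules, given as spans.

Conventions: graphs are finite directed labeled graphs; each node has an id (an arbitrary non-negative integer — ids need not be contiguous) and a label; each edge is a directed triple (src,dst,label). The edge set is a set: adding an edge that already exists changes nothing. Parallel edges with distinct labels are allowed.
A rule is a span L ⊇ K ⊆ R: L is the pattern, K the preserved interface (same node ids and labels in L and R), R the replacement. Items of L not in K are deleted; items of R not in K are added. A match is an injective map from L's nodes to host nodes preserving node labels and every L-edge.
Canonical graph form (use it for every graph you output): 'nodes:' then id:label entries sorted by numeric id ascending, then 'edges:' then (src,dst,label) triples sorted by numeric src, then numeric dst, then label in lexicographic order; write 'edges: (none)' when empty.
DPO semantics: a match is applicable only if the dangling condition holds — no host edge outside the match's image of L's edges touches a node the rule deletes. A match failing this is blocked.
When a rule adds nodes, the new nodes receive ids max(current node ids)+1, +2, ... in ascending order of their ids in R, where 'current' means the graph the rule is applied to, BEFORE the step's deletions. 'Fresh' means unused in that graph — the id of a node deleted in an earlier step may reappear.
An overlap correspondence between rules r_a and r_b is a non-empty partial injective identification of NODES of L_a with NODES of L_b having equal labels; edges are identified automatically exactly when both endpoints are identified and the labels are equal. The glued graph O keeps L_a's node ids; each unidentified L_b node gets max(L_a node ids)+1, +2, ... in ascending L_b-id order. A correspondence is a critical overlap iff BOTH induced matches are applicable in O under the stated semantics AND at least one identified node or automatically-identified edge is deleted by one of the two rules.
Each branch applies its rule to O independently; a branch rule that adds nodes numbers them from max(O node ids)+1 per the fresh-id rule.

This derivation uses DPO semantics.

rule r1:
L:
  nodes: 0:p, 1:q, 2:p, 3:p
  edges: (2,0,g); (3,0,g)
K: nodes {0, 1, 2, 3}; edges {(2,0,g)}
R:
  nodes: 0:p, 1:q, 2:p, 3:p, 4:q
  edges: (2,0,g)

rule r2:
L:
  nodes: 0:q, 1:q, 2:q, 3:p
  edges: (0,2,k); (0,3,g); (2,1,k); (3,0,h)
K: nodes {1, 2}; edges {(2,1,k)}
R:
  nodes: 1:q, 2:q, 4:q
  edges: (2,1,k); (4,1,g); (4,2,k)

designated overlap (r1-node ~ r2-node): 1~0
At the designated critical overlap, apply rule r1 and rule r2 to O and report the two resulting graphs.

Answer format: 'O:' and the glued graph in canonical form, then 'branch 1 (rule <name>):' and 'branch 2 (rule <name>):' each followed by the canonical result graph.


O:
nodes: 0:p, 1:q, 2:p, 3:p, 4:q, 5:q, 6:p
edges: (1,5,k); (1,6,g); (2,0,g); (3,0,g); (5,4,k); (6,1,h)
branch 1 (rule r1):
nodes: 0:p, 1:q, 2:p, 3:p, 4:q, 5:q, 6:p, 7:q
edges: (1,5,k); (1,6,g); (2,0,g); (5,4,k); (6,1,h)
branch 2 (rule r2):
nodes: 0:p, 2:p, 3:p, 4:q, 5:q, 7:q
edges: (2,0,g); (3,0,g); (5,4,k); (7,4,g); (7,5,k)


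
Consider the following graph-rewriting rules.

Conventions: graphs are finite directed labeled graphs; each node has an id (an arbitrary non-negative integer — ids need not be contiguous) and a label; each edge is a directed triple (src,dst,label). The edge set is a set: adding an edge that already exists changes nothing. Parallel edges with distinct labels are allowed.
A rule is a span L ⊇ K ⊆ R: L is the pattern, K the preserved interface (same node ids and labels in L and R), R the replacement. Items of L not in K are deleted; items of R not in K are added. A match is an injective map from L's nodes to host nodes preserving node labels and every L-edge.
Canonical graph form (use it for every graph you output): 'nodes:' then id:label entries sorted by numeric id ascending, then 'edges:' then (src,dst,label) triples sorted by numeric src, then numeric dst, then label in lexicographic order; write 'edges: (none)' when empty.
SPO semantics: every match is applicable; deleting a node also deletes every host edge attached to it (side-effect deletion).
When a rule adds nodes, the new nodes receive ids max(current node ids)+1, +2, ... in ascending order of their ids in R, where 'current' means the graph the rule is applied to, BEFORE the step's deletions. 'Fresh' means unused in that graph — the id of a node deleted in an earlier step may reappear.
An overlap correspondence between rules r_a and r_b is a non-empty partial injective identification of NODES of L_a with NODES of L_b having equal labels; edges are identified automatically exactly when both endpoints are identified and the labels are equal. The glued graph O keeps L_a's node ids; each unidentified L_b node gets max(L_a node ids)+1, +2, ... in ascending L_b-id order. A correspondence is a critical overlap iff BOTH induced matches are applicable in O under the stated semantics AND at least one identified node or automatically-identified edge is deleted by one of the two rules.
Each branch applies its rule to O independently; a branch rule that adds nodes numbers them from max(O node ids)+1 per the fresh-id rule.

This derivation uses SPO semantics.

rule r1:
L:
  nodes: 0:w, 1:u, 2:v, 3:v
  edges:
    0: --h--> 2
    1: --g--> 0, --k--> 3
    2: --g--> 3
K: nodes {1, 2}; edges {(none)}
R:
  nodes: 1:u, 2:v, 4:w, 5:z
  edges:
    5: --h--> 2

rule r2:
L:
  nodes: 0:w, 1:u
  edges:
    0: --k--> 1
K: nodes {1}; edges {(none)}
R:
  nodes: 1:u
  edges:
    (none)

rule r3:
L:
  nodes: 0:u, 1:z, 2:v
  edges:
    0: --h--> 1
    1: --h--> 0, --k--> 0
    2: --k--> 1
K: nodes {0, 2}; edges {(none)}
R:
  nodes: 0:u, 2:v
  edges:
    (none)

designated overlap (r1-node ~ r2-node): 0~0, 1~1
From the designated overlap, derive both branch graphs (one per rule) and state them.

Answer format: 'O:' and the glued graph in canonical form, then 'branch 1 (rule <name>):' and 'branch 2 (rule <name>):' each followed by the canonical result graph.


O:
nodes: 0:w, 1:u, 2:v, 3:v
edges: (0,1,k); (0,2,h); (1,0,g); (1,3,k); (2,3,g)
branch 1 (rule r1):
nodes: 1:u, 2:v, 4:w, 5:z
edges: (5,2,h)
branch 2 (rule r2):
nodes: 1:u, 2:v, 3:v
edges: (1,3,k); (2,3,g)


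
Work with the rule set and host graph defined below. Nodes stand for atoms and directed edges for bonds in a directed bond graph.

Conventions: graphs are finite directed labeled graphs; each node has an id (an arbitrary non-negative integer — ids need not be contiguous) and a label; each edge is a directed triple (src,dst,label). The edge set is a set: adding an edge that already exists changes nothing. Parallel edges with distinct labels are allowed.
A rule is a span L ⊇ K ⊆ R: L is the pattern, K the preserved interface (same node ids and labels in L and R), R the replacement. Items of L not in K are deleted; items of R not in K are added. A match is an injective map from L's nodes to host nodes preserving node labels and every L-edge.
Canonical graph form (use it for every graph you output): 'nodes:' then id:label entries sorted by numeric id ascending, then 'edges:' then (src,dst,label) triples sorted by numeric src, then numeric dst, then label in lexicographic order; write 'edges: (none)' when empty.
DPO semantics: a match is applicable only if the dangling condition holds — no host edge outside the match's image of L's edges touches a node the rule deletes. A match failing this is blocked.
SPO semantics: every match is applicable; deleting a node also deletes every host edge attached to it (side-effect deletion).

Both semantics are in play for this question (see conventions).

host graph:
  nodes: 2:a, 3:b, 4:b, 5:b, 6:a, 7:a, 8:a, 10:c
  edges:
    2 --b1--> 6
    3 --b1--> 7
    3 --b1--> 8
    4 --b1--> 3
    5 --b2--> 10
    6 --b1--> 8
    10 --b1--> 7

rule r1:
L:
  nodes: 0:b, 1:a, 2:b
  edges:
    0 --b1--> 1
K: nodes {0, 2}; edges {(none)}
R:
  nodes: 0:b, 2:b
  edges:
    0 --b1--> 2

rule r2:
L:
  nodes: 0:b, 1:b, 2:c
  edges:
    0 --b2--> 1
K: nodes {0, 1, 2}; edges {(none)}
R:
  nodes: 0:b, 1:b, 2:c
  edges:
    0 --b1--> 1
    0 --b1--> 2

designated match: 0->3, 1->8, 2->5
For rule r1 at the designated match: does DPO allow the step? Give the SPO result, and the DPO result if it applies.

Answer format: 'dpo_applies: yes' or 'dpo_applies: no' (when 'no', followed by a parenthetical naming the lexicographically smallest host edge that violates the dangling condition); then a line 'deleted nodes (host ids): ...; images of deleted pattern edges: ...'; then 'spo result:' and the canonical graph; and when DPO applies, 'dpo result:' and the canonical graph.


dpo_applies: no
(the rule deletes node 8, which keeps host edge (6,8,b1) outside the match image — the dangling condition fails, DPO blocks; SPO proceeds and side-deletes such edges)
deleted nodes (host ids): 8; images of deleted pattern edges: (3,8,b1)
spo result:
nodes: 2:a, 3:b, 4:b, 5:b, 6:a, 7:a, 10:c
edges: (2,6,b1); (3,5,b1); (3,7,b1); (4,3,b1); (5,10,b2); (10,7,b1)


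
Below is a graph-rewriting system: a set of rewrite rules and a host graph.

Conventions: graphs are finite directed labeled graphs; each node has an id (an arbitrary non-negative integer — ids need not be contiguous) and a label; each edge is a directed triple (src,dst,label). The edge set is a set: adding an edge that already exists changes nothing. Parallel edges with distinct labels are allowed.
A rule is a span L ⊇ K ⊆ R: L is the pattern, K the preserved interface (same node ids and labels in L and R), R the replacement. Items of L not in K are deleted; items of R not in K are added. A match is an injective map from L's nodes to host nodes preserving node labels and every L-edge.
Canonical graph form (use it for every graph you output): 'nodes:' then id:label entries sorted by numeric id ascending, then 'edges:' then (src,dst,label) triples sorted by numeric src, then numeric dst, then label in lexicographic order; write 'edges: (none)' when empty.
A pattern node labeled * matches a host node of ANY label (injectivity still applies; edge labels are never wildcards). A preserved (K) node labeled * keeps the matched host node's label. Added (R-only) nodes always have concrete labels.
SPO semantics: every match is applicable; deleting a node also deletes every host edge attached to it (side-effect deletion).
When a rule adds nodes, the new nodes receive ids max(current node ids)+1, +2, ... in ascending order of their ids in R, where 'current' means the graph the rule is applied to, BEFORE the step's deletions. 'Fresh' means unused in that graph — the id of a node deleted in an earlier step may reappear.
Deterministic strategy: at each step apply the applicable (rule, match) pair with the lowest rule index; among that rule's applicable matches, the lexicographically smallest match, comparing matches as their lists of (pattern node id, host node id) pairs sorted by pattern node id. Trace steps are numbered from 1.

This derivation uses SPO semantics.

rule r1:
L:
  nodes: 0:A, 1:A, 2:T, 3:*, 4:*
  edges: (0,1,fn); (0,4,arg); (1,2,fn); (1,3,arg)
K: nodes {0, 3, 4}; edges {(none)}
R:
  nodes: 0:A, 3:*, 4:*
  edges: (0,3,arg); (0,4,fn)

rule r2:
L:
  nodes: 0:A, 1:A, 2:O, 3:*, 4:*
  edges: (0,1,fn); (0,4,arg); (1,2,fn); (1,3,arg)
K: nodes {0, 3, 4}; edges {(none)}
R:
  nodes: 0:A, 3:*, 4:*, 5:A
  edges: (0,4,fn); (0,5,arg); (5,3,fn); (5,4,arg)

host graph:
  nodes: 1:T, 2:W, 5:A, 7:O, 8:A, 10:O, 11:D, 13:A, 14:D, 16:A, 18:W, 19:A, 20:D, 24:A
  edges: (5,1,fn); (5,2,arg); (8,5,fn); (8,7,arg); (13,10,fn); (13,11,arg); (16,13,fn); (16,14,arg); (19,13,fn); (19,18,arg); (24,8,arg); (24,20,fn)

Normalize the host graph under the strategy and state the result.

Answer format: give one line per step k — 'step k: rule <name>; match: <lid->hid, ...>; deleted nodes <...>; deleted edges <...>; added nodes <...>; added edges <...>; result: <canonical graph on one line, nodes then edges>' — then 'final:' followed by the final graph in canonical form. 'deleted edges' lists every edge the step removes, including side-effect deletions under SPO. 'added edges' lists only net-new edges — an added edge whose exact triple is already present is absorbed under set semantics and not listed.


step 1: rule r1; match: 0->8, 1->5, 2->1, 3->2, 4->7; deleted nodes 1, 5; deleted edges (5,1,fn); (5,2,arg); (8,5,fn); (8,7,arg); added nodes (none); added edges (8,2,arg); (8,7,fn); result: nodes: 2:W, 7:O, 8:A, 10:O, 11:D, 13:A, 14:D, 16:A, 18:W, 19:A, 20:D, 24:A edges: (8,2,arg); (8,7,fn); (13,10,fn); (13,11,arg); (16,13,fn); (16,14,arg); (19,13,fn); (19,18,arg); (24,8,arg); (24,20,fn)
step 2: rule r2; match: 0->16, 1->13, 2->10, 3->11, 4->14; deleted nodes 10, 13; deleted edges (13,10,fn); (13,11,arg); (16,13,fn); (16,14,arg); (19,13,fn); added nodes 25; added edges (16,14,fn); (16,25,arg); (25,11,fn); (25,14,arg); result: nodes: 2:W, 7:O, 8:A, 11:D, 14:D, 16:A, 18:W, 19:A, 20:D, 24:A, 25:A edges: (8,2,arg); (8,7,fn); (16,14,fn); (16,25,arg); (19,18,arg); (24,8,arg); (24,20,fn); (25,11,fn); (25,14,arg)
final:
nodes: 2:W, 7:O, 8:A, 11:D, 14:D, 16:A, 18:W, 19:A, 20:D, 24:A, 25:A
edges: (8,2,arg); (8,7,fn); (16,14,fn); (16,25,arg); (19,18,arg); (24,8,arg); (24,20,fn); (25,11,fn); (25,14,arg)


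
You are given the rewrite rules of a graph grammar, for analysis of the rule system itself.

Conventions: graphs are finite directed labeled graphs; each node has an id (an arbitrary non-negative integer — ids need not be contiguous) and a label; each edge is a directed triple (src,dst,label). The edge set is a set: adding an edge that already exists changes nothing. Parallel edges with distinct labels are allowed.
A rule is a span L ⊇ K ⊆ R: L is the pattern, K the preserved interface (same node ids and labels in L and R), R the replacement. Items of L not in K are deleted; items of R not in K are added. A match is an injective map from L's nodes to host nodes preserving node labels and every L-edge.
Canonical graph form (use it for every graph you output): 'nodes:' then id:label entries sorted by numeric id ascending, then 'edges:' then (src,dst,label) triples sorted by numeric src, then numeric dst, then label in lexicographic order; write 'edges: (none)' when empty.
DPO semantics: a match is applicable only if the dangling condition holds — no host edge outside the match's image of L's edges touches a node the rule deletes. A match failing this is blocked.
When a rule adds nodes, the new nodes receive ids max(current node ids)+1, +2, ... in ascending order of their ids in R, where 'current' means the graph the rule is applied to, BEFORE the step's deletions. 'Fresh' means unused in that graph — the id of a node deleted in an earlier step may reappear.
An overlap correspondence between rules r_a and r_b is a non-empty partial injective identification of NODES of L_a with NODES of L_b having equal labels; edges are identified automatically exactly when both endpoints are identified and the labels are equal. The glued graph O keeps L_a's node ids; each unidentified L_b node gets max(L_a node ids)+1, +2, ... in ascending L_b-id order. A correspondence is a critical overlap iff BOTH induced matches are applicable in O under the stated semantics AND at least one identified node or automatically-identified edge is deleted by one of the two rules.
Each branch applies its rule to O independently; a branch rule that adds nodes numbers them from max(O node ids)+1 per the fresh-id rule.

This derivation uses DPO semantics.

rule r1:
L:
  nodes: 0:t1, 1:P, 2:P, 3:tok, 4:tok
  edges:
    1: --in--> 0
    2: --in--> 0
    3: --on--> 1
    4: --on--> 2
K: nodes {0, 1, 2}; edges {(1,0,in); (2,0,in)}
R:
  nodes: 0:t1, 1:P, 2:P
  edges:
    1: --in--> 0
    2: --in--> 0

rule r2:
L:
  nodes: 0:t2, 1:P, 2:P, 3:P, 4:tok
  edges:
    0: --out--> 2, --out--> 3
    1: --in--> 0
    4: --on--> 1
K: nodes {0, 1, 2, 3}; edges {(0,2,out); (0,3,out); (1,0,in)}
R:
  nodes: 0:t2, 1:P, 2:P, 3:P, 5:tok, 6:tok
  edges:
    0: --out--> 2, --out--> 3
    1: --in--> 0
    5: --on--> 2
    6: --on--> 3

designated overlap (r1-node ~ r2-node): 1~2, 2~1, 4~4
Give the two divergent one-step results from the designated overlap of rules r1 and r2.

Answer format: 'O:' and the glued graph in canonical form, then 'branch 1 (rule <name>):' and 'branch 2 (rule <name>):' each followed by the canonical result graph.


O:
nodes: 0:t1, 1:P, 2:P, 3:tok, 4:tok, 5:t2, 6:P
edges: (1,0,in); (2,0,in); (2,5,in); (3,1,on); (4,2,on); (5,1,out); (5,6,out)
branch 1 (rule r1):
nodes: 0:t1, 1:P, 2:P, 5:t2, 6:P
edges: (1,0,in); (2,0,in); (2,5,in); (5,1,out); (5,6,out)
branch 2 (rule r2):
nodes: 0:t1, 1:P, 2:P, 3:tok, 5:t2, 6:P, 7:tok, 8:tok
edges: (1,0,in); (2,0,in); (2,5,in); (3,1,on); (5,1,out); (5,6,out); (7,1,on); (8,6,on)


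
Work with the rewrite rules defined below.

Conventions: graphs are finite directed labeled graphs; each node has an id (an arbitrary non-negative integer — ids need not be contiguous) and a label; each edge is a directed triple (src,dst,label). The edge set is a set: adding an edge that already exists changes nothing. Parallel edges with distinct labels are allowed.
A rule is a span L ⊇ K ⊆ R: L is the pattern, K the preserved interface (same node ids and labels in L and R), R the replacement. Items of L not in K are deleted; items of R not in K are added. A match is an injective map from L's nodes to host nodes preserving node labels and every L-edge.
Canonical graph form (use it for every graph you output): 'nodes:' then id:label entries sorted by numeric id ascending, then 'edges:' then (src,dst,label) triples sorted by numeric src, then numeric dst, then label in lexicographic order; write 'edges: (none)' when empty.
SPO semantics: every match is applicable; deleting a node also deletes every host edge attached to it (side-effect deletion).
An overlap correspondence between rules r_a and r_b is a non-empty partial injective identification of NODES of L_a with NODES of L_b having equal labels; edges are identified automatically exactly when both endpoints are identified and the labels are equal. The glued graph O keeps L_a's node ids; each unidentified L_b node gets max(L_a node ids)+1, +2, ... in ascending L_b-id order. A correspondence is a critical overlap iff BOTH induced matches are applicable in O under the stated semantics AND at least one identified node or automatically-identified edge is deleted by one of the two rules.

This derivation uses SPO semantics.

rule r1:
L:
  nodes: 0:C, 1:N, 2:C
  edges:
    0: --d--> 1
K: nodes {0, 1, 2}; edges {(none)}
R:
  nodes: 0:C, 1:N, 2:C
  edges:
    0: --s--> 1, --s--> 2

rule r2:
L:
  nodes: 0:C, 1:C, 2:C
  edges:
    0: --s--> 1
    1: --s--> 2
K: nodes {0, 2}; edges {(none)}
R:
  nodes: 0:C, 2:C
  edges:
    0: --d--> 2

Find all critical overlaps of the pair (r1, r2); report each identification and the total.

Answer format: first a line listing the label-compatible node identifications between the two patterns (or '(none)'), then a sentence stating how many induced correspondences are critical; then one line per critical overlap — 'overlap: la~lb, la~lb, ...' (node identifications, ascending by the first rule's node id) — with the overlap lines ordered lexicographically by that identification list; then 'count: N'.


label-compatible node identifications between L(r1) and L(r2): 0~0, 0~1, 0~2, 2~0, 2~1, 2~2
6 of the induced correspondences are critical overlaps of r1 and r2.
overlap: 0~0, 2~1
overlap: 0~1
overlap: 0~1, 2~0
overlap: 0~1, 2~2
overlap: 0~2, 2~1
overlap: 2~1
count: 6


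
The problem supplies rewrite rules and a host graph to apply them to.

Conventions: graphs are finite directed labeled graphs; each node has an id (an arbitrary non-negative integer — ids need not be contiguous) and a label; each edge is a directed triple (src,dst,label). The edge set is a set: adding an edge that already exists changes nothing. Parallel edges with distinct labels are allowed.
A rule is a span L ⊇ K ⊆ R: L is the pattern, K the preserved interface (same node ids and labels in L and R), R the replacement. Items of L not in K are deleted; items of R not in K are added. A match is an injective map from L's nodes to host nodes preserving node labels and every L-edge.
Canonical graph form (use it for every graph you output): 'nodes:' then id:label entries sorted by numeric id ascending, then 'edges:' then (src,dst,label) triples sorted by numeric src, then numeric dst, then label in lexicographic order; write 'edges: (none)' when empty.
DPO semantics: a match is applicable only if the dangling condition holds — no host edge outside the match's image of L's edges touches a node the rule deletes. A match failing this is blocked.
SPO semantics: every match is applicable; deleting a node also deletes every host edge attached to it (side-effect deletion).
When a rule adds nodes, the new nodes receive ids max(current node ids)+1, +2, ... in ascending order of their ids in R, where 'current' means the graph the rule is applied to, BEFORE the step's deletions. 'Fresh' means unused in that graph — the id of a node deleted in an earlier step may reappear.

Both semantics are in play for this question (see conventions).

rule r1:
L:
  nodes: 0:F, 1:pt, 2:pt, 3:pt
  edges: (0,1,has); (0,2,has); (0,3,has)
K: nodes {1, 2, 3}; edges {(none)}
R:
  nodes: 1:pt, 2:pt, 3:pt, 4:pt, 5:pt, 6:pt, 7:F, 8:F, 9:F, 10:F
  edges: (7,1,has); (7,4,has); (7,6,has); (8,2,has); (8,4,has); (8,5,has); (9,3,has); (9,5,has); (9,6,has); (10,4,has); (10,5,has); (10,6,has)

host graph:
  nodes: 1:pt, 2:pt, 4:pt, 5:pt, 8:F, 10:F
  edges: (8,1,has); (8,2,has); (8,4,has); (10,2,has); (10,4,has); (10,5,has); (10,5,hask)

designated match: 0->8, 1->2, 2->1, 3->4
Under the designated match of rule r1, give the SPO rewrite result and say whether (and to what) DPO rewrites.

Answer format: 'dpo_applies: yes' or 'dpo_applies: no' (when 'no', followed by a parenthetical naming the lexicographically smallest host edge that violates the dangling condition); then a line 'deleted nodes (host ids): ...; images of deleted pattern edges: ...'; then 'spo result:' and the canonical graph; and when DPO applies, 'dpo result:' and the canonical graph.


dpo_applies: yes
deleted nodes (host ids): 8; images of deleted pattern edges: (8,1,has); (8,2,has); (8,4,has)
spo result:
nodes: 1:pt, 2:pt, 4:pt, 5:pt, 10:F, 11:pt, 12:pt, 13:pt, 14:F, 15:F, 16:F, 17:F
edges: (10,2,has); (10,4,has); (10,5,has); (10,5,hask); (14,2,has); (14,11,has); (14,13,has); (15,1,has); (15,11,has); (15,12,has); (16,4,has); (16,12,has); (16,13,has); (17,11,has); (17,12,has); (17,13,has)
dpo result:
nodes: 1:pt, 2:pt, 4:pt, 5:pt, 10:F, 11:pt, 12:pt, 13:pt, 14:F, 15:F, 16:F, 17:F
edges: (10,2,has); (10,4,has); (10,5,has); (10,5,hask); (14,2,has); (14,11,has); (14,13,has); (15,1,has); (15,11,has); (15,12,has); (16,4,has); (16,12,has); (16,13,has); (17,11,has); (17,12,has); (17,13,has)


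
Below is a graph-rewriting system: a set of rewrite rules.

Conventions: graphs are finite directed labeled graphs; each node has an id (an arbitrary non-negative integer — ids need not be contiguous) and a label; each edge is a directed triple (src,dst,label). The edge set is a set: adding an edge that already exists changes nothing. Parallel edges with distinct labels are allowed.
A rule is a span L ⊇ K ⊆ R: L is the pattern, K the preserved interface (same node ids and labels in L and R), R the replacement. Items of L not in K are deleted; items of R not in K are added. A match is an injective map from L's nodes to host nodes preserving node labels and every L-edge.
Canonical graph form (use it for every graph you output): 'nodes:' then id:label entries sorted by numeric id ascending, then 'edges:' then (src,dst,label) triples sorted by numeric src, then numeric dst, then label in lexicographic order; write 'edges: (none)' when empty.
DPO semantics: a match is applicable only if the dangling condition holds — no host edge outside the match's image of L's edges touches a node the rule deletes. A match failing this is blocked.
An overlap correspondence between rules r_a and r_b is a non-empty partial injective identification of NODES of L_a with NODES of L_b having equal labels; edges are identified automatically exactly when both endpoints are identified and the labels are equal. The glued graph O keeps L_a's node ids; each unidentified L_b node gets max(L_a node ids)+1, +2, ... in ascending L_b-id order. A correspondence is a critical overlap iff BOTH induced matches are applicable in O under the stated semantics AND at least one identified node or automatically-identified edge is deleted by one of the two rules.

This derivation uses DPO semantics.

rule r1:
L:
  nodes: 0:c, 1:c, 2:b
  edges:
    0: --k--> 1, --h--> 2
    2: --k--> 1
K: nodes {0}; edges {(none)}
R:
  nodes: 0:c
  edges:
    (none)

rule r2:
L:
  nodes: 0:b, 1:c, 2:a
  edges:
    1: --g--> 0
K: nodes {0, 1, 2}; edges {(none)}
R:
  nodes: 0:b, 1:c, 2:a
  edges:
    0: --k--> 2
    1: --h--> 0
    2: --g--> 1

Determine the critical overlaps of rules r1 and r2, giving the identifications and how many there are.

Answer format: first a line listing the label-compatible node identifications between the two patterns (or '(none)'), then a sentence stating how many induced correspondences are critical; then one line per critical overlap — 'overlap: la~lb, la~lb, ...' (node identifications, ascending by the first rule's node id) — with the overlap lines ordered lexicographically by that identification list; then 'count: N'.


label-compatible node identifications between L(r1) and L(r2): 0~1, 1~1, 2~0
0 of the induced correspondences are critical overlaps of r1 and r2.
count: 0


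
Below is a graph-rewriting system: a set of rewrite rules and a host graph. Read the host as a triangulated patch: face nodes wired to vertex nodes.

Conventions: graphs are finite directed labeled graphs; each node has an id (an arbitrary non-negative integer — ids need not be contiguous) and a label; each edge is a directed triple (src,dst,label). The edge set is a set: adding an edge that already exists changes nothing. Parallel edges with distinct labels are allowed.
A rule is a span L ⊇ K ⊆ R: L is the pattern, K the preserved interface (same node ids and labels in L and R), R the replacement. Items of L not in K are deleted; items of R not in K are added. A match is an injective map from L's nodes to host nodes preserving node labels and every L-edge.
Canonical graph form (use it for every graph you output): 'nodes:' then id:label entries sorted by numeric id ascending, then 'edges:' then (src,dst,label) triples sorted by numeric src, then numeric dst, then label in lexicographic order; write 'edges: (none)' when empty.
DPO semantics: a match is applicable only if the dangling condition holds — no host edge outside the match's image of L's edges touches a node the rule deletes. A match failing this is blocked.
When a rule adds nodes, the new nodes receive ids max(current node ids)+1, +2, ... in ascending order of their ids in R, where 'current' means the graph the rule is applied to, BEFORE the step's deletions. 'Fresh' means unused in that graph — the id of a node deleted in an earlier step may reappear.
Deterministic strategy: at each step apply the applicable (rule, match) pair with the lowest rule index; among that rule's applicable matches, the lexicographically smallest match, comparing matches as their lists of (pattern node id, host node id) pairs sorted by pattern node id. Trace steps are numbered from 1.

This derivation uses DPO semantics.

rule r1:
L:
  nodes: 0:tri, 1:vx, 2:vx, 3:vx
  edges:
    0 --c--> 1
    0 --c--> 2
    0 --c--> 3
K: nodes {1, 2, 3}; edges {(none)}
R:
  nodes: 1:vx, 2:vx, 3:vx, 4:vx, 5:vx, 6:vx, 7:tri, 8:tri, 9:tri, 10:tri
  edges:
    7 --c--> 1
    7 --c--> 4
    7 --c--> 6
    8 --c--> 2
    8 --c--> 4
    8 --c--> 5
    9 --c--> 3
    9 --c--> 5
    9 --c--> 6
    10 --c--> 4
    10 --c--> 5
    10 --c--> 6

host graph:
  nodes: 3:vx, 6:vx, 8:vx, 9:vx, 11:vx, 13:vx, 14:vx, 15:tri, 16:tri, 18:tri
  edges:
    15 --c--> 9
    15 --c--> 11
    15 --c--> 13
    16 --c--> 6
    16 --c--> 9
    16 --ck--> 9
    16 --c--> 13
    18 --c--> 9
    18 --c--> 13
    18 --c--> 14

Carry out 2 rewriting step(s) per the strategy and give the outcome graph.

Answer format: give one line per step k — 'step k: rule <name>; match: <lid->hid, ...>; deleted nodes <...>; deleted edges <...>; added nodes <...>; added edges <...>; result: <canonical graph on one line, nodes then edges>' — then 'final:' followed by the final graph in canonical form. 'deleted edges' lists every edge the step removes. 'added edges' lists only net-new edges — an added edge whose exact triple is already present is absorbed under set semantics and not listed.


step 1: rule r1; match: 0->15, 1->9, 2->11, 3->13; deleted nodes 15; deleted edges (15,9,c); (15,11,c); (15,13,c); added nodes 19, 20, 21, 22, 23, 24, 25; added edges (22,9,c); (22,19,c); (22,21,c); (23,11,c); (23,19,c); (23,20,c); (24,13,c); (24,20,c); (24,21,c); (25,19,c); (25,20,c); (25,21,c); result: nodes: 3:vx, 6:vx, 8:vx, 9:vx, 11:vx, 13:vx, 14:vx, 16:tri, 18:tri, 19:vx, 20:vx, 21:vx, 22:tri, 23:tri, 24:tri, 25:tri edges: (16,6,c); (16,9,c); (16,9,ck); (16,13,c); (18,9,c); (18,13,c); (18,14,c); (22,9,c); (22,19,c); (22,21,c); (23,11,c); (23,19,c); (23,20,c); (24,13,c); (24,20,c); (24,21,c); (25,19,c); (25,20,c); (25,21,c)
step 2: rule r1; match: 0->18, 1->9, 2->13, 3->14; deleted nodes 18; deleted edges (18,9,c); (18,13,c); (18,14,c); added nodes 26, 27, 28, 29, 30, 31, 32; added edges (29,9,c); (29,26,c); (29,28,c); (30,13,c); (30,26,c); (30,27,c); (31,14,c); (31,27,c); (31,28,c); (32,26,c); (32,27,c); (32,28,c); result: nodes: 3:vx, 6:vx, 8:vx, 9:vx, 11:vx, 13:vx, 14:vx, 16:tri, 19:vx, 20:vx, 21:vx, 22:tri, 23:tri, 24:tri, 25:tri, 26:vx, 27:vx, 28:vx, 29:tri, 30:tri, 31:tri, 32:tri edges: (16,6,c); (16,9,c); (16,9,ck); (16,13,c); (22,9,c); (22,19,c); (22,21,c); (23,11,c); (23,19,c); (23,20,c); (24,13,c); (24,20,c); (24,21,c); (25,19,c); (25,20,c); (25,21,c); (29,9,c); (29,26,c); (29,28,c); (30,13,c); (30,26,c); (30,27,c); (31,14,c); (31,27,c); (31,28,c); (32,26,c); (32,27,c); (32,28,c)
final:
nodes: 3:vx, 6:vx, 8:vx, 9:vx, 11:vx, 13:vx, 14:vx, 16:tri, 19:vx, 20:vx, 21:vx, 22:tri, 23:tri, 24:tri, 25:tri, 26:vx, 27:vx, 28:vx, 29:tri, 30:tri, 31:tri, 32:tri
edges: (16,6,c); (16,9,c); (16,9,ck); (16,13,c); (22,9,c); (22,19,c); (22,21,c); (23,11,c); (23,19,c); (23,20,c); (24,13,c); (24,20,c); (24,21,c); (25,19,c); (25,20,c); (25,21,c); (29,9,c); (29,26,c); (29,28,c); (30,13,c); (30,26,c); (30,27,c); (31,14,c); (31,27,c); (31,28,c); (32,26,c); (32,27,c); (32,28,c)
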